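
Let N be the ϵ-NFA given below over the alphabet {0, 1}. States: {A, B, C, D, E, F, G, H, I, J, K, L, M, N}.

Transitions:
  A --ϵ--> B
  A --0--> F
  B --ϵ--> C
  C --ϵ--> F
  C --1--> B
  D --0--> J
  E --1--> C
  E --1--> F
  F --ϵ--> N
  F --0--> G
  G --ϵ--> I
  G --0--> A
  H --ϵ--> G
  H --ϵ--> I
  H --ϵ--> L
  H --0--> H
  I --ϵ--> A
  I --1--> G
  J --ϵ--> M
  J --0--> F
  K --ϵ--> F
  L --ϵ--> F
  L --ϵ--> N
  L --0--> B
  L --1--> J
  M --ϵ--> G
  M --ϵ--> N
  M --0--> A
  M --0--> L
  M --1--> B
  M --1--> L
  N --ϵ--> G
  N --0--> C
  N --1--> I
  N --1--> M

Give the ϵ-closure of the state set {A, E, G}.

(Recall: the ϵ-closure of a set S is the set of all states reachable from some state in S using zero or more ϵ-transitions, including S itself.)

{A, B, C, E, F, G, I, N}

Start with {A, E, G}.
From A via ϵ: add B.
From G via ϵ: add I.
From B via ϵ: add C.
From C via ϵ: add F.
From F via ϵ: add N.
No new states can be added; the closed set is {A, B, C, E, F, G, I, N}.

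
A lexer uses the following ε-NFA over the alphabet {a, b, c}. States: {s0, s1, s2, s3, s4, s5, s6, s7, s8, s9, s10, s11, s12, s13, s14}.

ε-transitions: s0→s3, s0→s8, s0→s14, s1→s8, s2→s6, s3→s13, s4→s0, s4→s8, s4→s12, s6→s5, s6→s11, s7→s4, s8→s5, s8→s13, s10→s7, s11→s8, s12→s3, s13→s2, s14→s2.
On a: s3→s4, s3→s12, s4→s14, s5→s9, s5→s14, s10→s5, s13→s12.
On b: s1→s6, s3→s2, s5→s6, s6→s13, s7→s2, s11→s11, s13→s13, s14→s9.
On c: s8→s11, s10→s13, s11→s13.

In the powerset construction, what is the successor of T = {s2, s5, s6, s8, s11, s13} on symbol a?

s5 on a → {s9, s14}.
s13 on a → {s12}.
No a-transition from s2, s6, s8, s11.
Union after reading a: {s9, s12, s14}.
Now take the ε-closure:
From s12 via ε: add s3.
From s14 via ε: add s2.
From s2 via ε: add s6.
From s3 via ε: add s13.
From s6 via ε: add s5, s11.
From s11 via ε: add s8.
No new states can be added; the closed set is {s2, s3, s5, s6, s8, s9, s11, s12, s13, s14}.

{s2, s3, s5, s6, s8, s9, s11, s12, s13, s14}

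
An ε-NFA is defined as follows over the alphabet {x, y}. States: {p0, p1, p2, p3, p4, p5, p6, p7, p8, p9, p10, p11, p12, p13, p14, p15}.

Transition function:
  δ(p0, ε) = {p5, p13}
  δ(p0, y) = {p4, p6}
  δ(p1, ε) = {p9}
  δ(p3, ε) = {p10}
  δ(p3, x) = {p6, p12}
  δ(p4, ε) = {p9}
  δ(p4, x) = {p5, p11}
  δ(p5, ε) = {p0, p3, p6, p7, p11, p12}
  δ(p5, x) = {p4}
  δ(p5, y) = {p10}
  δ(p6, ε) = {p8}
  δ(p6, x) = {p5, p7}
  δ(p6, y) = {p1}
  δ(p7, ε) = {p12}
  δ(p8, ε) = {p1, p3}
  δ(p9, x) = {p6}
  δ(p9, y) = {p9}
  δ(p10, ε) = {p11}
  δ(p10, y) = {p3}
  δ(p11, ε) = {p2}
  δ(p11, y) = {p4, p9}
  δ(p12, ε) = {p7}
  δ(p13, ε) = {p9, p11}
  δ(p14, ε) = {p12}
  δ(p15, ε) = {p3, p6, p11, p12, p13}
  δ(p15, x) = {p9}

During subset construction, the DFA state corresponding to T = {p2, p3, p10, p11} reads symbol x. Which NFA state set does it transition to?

p3 on x → {p6, p12}.
No x-transition from p2, p10, p11.
Union after reading x: {p6, p12}.
Now take the ε-closure:
From p6 via ε: add p8.
From p12 via ε: add p7.
From p8 via ε: add p1, p3.
From p1 via ε: add p9.
From p3 via ε: add p10.
From p10 via ε: add p11.
From p11 via ε: add p2.
No new states can be added; the closed set is {p1, p2, p3, p6, p7, p8, p9, p10, p11, p12}.

{p1, p2, p3, p6, p7, p8, p9, p10, p11, p12}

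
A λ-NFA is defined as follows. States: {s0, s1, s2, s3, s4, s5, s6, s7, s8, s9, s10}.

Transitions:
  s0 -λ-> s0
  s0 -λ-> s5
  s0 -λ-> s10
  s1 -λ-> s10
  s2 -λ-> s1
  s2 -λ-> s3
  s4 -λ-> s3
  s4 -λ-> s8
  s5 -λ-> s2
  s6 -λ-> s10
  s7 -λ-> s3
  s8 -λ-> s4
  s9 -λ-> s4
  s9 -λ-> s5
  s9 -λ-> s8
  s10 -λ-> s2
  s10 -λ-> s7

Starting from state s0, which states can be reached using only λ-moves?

{s0, s1, s2, s3, s5, s7, s10}

Start with {s0}.
From s0 via λ: add s5, s10.
From s5 via λ: add s2.
From s10 via λ: add s7.
From s2 via λ: add s1, s3.
No new states can be added; the closed set is {s0, s1, s2, s3, s5, s7, s10}.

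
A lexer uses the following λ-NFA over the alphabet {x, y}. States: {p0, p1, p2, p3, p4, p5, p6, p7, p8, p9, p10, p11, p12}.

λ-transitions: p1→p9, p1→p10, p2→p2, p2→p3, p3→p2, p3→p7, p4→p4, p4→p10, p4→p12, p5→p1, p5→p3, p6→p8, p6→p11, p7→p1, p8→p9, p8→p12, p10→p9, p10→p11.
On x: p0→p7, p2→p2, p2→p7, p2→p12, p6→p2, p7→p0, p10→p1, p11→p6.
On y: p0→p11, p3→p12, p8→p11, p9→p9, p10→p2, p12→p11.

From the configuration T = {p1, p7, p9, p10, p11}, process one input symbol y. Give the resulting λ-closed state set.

p9 on y → {p9}.
p10 on y → {p2}.
No y-transition from p1, p7, p11.
Union after reading y: {p2, p9}.
Now take the λ-closure:
From p2 via λ: add p3.
From p3 via λ: add p7.
From p7 via λ: add p1.
From p1 via λ: add p10.
From p10 via λ: add p11.
No new states can be added; the closed set is {p1, p2, p3, p7, p9, p10, p11}.

{p1, p2, p3, p7, p9, p10, p11}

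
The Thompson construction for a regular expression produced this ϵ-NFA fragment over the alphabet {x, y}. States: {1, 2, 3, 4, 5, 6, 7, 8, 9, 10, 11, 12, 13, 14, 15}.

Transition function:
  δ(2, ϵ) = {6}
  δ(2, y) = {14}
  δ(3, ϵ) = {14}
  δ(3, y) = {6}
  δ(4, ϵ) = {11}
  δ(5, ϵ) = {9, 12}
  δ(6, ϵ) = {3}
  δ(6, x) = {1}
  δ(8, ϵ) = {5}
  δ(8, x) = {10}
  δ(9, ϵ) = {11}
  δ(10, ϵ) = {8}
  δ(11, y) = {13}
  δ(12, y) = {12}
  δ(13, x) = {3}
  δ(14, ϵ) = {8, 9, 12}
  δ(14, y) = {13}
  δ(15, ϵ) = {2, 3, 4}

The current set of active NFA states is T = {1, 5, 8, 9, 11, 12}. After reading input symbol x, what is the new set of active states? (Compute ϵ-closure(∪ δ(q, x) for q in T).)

{5, 8, 9, 10, 11, 12}

8 on x → {10}.
No x-transition from 1, 5, 9, 11, 12.
Union after reading x: {10}.
Now take the ϵ-closure:
From 10 via ϵ: add 8.
From 8 via ϵ: add 5.
From 5 via ϵ: add 9, 12.
From 9 via ϵ: add 11.
No new states can be added; the closed set is {5, 8, 9, 10, 11, 12}.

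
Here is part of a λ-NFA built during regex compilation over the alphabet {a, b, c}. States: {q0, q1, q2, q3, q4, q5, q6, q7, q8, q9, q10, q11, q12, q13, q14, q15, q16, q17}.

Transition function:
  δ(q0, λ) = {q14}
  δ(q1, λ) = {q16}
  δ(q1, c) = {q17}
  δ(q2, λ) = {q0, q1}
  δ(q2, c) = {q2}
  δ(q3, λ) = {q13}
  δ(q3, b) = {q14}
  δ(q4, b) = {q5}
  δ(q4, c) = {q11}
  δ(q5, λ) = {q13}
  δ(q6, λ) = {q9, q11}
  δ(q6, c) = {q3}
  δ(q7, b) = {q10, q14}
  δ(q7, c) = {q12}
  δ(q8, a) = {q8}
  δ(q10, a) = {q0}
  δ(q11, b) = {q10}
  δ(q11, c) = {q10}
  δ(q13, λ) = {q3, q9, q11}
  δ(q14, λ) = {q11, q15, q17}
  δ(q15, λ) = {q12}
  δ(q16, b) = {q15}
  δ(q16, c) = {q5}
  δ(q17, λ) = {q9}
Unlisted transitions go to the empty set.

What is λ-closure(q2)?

Start with {q2}.
From q2 via λ: add q0, q1.
From q0 via λ: add q14.
From q1 via λ: add q16.
From q14 via λ: add q11, q15, q17.
From q15 via λ: add q12.
From q17 via λ: add q9.
No new states can be added; the closed set is {q0, q1, q2, q9, q11, q12, q14, q15, q16, q17}.

{q0, q1, q2, q9, q11, q12, q14, q15, q16, q17}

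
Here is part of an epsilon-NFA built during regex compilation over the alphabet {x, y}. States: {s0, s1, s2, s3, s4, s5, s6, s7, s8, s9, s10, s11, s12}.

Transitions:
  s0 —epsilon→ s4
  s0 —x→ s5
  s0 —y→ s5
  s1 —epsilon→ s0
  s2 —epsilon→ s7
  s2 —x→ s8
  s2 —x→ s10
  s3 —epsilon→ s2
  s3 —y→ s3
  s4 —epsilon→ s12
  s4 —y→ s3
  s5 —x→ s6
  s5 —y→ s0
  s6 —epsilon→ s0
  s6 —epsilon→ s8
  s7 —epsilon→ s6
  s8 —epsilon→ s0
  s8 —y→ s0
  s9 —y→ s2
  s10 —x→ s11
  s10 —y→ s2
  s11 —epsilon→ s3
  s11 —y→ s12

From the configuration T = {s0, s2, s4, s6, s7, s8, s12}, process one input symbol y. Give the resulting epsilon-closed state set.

{s0, s2, s3, s4, s5, s6, s7, s8, s12}

s0 on y → {s5}.
s4 on y → {s3}.
s8 on y → {s0}.
No y-transition from s2, s6, s7, s12.
Union after reading y: {s0, s3, s5}.
Now take the epsilon-closure:
From s0 via epsilon: add s4.
From s3 via epsilon: add s2.
From s2 via epsilon: add s7.
From s4 via epsilon: add s12.
From s7 via epsilon: add s6.
From s6 via epsilon: add s8.
No new states can be added; the closed set is {s0, s2, s3, s4, s5, s6, s7, s8, s12}.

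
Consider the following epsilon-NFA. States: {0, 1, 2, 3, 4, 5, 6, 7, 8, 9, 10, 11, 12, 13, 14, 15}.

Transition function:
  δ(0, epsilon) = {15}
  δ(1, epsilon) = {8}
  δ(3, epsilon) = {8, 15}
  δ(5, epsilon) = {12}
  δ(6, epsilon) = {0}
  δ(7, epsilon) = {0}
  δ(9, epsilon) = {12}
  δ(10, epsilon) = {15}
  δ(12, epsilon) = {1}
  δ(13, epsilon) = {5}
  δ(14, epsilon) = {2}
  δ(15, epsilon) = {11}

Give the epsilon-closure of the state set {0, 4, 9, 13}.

{0, 1, 4, 5, 8, 9, 11, 12, 13, 15}

Start with {0, 4, 9, 13}.
From 0 via epsilon: add 15.
From 9 via epsilon: add 12.
From 13 via epsilon: add 5.
From 12 via epsilon: add 1.
From 15 via epsilon: add 11.
From 1 via epsilon: add 8.
No new states can be added; the closed set is {0, 1, 4, 5, 8, 9, 11, 12, 13, 15}.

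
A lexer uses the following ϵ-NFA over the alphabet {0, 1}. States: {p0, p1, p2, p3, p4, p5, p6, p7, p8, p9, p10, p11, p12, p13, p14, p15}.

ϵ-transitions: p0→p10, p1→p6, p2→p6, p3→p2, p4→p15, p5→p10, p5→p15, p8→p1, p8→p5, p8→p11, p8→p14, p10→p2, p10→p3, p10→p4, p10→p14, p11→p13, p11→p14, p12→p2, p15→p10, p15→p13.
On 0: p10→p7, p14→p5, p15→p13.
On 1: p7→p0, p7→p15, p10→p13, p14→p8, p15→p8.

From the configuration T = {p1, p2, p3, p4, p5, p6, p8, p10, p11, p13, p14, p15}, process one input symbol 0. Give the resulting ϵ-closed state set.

p10 on 0 → {p7}.
p14 on 0 → {p5}.
p15 on 0 → {p13}.
No 0-transition from p1, p2, p3, p4, p5, p6, p8, p11, p13.
Union after reading 0: {p5, p7, p13}.
Now take the ϵ-closure:
From p5 via ϵ: add p10, p15.
From p10 via ϵ: add p2, p3, p4, p14.
From p2 via ϵ: add p6.
No new states can be added; the closed set is {p2, p3, p4, p5, p6, p7, p10, p13, p14, p15}.

{p2, p3, p4, p5, p6, p7, p10, p13, p14, p15}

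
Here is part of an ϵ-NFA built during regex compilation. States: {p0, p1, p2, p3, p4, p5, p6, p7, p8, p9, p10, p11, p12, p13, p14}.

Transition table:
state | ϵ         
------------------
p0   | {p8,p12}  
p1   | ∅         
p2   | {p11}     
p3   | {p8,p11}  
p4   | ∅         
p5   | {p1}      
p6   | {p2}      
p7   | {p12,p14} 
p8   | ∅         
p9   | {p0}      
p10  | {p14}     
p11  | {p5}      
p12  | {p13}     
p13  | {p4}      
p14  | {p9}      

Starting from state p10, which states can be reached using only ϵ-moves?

Start with {p10}.
From p10 via ϵ: add p14.
From p14 via ϵ: add p9.
From p9 via ϵ: add p0.
From p0 via ϵ: add p8, p12.
From p12 via ϵ: add p13.
From p13 via ϵ: add p4.
No new states can be added; the closed set is {p0, p4, p8, p9, p10, p12, p13, p14}.

{p0, p4, p8, p9, p10, p12, p13, p14}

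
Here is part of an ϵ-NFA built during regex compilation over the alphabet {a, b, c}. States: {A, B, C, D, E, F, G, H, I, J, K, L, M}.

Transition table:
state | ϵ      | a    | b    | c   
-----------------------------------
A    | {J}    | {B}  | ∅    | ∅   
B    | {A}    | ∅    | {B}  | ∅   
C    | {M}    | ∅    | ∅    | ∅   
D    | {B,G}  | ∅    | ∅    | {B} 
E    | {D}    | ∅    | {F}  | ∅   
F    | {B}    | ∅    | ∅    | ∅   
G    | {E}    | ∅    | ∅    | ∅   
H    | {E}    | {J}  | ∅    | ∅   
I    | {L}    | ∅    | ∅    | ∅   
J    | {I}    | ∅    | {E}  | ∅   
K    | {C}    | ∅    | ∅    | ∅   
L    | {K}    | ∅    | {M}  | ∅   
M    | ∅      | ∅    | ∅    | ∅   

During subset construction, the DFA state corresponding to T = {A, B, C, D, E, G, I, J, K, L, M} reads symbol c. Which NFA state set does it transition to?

D on c → {B}.
No c-transition from A, B, C, E, G, I, J, K, L, M.
Union after reading c: {B}.
Now take the ϵ-closure:
From B via ϵ: add A.
From A via ϵ: add J.
From J via ϵ: add I.
From I via ϵ: add L.
From L via ϵ: add K.
From K via ϵ: add C.
From C via ϵ: add M.
No new states can be added; the closed set is {A, B, C, I, J, K, L, M}.

{A, B, C, I, J, K, L, M}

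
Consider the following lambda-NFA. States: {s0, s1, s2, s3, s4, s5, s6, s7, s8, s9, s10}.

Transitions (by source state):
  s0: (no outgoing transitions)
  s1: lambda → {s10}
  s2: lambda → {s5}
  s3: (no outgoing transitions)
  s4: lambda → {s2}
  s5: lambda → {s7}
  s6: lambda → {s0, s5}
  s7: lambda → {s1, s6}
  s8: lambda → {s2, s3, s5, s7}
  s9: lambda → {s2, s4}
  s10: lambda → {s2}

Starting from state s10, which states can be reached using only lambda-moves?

{s0, s1, s2, s5, s6, s7, s10}

Start with {s10}.
From s10 via lambda: add s2.
From s2 via lambda: add s5.
From s5 via lambda: add s7.
From s7 via lambda: add s1, s6.
From s6 via lambda: add s0.
No new states can be added; the closed set is {s0, s1, s2, s5, s6, s7, s10}.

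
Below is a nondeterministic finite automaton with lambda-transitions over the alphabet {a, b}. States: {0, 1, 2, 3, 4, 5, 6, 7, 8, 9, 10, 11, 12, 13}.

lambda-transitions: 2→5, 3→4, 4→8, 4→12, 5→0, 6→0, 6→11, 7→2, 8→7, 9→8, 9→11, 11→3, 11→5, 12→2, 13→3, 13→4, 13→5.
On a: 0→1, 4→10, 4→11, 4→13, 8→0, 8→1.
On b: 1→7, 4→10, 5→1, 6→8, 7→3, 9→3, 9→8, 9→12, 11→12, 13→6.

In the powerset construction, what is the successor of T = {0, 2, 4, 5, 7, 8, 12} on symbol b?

4 on b → {10}.
5 on b → {1}.
7 on b → {3}.
No b-transition from 0, 2, 8, 12.
Union after reading b: {1, 3, 10}.
Now take the lambda-closure:
From 3 via lambda: add 4.
From 4 via lambda: add 8, 12.
From 8 via lambda: add 7.
From 12 via lambda: add 2.
From 2 via lambda: add 5.
From 5 via lambda: add 0.
No new states can be added; the closed set is {0, 1, 2, 3, 4, 5, 7, 8, 10, 12}.

{0, 1, 2, 3, 4, 5, 7, 8, 10, 12}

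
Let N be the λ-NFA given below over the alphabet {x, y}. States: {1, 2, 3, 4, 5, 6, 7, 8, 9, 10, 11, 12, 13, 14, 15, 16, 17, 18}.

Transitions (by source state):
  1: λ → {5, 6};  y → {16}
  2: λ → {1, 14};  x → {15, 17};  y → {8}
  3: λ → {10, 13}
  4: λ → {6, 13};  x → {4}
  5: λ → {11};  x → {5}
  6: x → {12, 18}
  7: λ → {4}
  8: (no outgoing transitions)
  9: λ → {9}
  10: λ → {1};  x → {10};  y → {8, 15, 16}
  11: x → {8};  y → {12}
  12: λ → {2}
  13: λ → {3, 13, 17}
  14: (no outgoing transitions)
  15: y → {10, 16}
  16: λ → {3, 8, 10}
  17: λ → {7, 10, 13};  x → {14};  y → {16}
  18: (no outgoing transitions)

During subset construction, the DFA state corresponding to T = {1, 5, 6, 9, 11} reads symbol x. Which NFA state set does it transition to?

5 on x → {5}.
6 on x → {12, 18}.
11 on x → {8}.
No x-transition from 1, 9.
Union after reading x: {5, 8, 12, 18}.
Now take the λ-closure:
From 5 via λ: add 11.
From 12 via λ: add 2.
From 2 via λ: add 1, 14.
From 1 via λ: add 6.
No new states can be added; the closed set is {1, 2, 5, 6, 8, 11, 12, 14, 18}.

{1, 2, 5, 6, 8, 11, 12, 14, 18}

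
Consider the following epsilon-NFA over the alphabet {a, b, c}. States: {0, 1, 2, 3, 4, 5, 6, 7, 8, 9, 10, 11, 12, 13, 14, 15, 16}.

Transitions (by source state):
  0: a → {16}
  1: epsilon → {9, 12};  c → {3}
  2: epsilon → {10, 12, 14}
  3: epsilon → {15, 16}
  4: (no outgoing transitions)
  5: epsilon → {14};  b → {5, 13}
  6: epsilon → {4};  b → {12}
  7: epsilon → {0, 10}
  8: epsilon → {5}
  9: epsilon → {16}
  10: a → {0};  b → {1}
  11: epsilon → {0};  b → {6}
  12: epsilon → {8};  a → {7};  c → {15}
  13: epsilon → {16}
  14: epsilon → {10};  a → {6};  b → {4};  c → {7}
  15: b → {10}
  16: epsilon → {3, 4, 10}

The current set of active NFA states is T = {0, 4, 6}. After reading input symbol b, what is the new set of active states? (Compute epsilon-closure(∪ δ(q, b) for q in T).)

{5, 8, 10, 12, 14}

6 on b → {12}.
No b-transition from 0, 4.
Union after reading b: {12}.
Now take the epsilon-closure:
From 12 via epsilon: add 8.
From 8 via epsilon: add 5.
From 5 via epsilon: add 14.
From 14 via epsilon: add 10.
No new states can be added; the closed set is {5, 8, 10, 12, 14}.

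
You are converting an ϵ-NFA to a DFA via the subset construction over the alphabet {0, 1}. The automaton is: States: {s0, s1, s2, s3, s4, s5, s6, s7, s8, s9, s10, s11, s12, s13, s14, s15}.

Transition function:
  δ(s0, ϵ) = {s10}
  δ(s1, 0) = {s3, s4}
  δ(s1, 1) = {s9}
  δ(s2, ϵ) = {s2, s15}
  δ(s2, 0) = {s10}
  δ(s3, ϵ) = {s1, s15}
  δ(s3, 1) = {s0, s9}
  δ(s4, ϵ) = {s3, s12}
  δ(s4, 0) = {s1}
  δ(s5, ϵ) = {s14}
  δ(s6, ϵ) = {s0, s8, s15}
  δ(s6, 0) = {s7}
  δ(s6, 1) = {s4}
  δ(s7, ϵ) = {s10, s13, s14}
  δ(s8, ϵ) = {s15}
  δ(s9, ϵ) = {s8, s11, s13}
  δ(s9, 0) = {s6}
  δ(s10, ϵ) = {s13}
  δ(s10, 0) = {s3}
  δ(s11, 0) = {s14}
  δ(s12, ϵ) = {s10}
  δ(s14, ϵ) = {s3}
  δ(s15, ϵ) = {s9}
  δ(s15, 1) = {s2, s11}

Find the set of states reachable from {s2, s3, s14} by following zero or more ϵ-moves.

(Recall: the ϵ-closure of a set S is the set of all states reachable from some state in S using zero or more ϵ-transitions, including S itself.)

Start with {s2, s3, s14}.
From s2 via ϵ: add s15.
From s3 via ϵ: add s1.
From s15 via ϵ: add s9.
From s9 via ϵ: add s8, s11, s13.
No new states can be added; the closed set is {s1, s2, s3, s8, s9, s11, s13, s14, s15}.

{s1, s2, s3, s8, s9, s11, s13, s14, s15}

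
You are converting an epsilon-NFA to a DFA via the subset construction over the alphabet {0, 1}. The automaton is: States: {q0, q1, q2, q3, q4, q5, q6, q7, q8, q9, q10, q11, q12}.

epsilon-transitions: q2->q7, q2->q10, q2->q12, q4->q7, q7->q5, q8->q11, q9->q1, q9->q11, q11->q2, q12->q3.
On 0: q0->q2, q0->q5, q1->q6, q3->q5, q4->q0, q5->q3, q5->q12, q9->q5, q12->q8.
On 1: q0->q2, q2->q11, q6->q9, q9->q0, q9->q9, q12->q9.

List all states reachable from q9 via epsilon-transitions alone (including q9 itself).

{q1, q2, q3, q5, q7, q9, q10, q11, q12}

Start with {q9}.
From q9 via epsilon: add q1, q11.
From q11 via epsilon: add q2.
From q2 via epsilon: add q7, q10, q12.
From q7 via epsilon: add q5.
From q12 via epsilon: add q3.
No new states can be added; the closed set is {q1, q2, q3, q5, q7, q9, q10, q11, q12}.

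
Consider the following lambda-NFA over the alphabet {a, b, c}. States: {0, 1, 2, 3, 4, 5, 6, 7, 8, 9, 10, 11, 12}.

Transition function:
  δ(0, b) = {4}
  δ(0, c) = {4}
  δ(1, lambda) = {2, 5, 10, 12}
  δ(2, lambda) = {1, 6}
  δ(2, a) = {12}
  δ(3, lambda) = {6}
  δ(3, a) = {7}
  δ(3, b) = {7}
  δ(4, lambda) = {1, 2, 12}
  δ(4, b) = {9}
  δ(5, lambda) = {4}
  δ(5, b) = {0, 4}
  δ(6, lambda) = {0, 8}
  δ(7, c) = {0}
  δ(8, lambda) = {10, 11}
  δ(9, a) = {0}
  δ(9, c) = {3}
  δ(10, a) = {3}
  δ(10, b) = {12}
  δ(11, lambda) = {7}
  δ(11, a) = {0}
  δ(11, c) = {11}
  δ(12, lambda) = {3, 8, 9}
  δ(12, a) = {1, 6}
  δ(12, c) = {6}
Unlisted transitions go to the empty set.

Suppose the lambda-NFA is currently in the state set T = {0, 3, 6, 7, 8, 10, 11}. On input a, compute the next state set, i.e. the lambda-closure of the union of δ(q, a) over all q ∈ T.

{0, 3, 6, 7, 8, 10, 11}

3 on a → {7}.
10 on a → {3}.
11 on a → {0}.
No a-transition from 0, 6, 7, 8.
Union after reading a: {0, 3, 7}.
Now take the lambda-closure:
From 3 via lambda: add 6.
From 6 via lambda: add 8.
From 8 via lambda: add 10, 11.
No new states can be added; the closed set is {0, 3, 6, 7, 8, 10, 11}.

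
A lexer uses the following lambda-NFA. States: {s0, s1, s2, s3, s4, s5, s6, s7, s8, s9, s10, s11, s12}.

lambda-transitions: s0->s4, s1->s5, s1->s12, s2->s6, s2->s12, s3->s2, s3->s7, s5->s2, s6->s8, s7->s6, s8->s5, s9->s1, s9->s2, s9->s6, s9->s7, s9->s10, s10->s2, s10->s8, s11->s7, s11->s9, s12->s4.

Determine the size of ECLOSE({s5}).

Start with {s5}.
From s5 via lambda: add s2.
From s2 via lambda: add s6, s12.
From s6 via lambda: add s8.
From s12 via lambda: add s4.
lambda-closure = {s2, s4, s5, s6, s8, s12}, which has 6 states.

6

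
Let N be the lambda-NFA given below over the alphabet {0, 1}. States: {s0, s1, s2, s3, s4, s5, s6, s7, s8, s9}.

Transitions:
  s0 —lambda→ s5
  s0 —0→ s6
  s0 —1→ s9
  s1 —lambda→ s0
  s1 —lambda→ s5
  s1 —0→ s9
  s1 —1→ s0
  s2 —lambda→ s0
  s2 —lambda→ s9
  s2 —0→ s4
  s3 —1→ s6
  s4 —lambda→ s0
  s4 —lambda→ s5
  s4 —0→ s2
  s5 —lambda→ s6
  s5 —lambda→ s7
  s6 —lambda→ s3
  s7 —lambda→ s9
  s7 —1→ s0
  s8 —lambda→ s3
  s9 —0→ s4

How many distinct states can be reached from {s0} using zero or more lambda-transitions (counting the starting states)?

6

Start with {s0}.
From s0 via lambda: add s5.
From s5 via lambda: add s6, s7.
From s6 via lambda: add s3.
From s7 via lambda: add s9.
lambda-closure = {s0, s3, s5, s6, s7, s9}, which has 6 states.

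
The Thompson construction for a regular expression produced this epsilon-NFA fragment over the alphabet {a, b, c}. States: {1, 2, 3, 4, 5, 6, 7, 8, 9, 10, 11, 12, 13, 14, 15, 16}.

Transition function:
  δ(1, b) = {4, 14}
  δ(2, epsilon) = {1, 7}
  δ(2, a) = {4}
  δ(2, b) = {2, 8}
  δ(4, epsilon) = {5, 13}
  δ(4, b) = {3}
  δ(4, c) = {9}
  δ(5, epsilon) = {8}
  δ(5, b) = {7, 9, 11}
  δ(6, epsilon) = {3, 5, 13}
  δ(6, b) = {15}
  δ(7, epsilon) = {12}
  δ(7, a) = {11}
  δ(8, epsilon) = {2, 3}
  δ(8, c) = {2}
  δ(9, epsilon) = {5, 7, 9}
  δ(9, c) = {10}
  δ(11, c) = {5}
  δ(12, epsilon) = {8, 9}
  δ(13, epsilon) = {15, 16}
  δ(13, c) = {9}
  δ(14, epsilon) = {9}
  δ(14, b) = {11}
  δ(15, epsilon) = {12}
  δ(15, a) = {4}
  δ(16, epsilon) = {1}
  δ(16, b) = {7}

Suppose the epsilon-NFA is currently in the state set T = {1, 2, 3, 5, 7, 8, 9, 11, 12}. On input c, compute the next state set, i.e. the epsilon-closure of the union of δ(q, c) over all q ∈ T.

8 on c → {2}.
9 on c → {10}.
11 on c → {5}.
No c-transition from 1, 2, 3, 5, 7, 12.
Union after reading c: {2, 5, 10}.
Now take the epsilon-closure:
From 2 via epsilon: add 1, 7.
From 5 via epsilon: add 8.
From 7 via epsilon: add 12.
From 8 via epsilon: add 3.
From 12 via epsilon: add 9.
No new states can be added; the closed set is {1, 2, 3, 5, 7, 8, 9, 10, 12}.

{1, 2, 3, 5, 7, 8, 9, 10, 12}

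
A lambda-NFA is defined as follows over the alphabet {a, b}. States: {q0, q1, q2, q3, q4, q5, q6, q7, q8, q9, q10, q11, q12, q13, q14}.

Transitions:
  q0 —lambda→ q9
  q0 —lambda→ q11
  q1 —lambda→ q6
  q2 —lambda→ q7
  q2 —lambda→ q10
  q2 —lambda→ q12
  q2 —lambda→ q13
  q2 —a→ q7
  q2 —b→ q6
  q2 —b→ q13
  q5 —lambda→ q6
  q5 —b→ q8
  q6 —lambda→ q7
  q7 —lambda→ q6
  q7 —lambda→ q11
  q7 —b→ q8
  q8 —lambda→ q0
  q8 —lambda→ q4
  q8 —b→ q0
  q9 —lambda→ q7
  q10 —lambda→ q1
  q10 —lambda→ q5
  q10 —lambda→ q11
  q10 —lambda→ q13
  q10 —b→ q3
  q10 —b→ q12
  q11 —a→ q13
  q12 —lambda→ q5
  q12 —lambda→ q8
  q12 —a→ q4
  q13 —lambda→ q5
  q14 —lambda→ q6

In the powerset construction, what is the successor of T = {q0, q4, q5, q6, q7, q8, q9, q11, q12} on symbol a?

{q4, q5, q6, q7, q11, q13}

q11 on a → {q13}.
q12 on a → {q4}.
No a-transition from q0, q4, q5, q6, q7, q8, q9.
Union after reading a: {q4, q13}.
Now take the lambda-closure:
From q13 via lambda: add q5.
From q5 via lambda: add q6.
From q6 via lambda: add q7.
From q7 via lambda: add q11.
No new states can be added; the closed set is {q4, q5, q6, q7, q11, q13}.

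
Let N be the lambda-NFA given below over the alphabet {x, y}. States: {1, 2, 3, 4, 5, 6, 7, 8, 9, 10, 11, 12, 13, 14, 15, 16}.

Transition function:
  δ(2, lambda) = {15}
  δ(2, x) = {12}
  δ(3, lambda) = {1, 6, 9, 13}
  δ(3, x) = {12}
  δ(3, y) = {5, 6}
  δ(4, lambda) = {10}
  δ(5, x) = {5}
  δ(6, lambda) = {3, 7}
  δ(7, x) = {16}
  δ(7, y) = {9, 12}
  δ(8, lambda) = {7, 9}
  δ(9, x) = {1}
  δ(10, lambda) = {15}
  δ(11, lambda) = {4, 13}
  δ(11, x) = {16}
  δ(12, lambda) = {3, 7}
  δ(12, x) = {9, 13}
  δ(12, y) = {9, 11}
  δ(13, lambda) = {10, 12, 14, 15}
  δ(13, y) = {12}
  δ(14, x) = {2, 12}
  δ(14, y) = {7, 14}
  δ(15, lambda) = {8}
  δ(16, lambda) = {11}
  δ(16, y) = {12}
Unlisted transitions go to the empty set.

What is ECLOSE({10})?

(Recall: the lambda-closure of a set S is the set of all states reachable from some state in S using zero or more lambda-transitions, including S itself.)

Start with {10}.
From 10 via lambda: add 15.
From 15 via lambda: add 8.
From 8 via lambda: add 7, 9.
No new states can be added; the closed set is {7, 8, 9, 10, 15}.

{7, 8, 9, 10, 15}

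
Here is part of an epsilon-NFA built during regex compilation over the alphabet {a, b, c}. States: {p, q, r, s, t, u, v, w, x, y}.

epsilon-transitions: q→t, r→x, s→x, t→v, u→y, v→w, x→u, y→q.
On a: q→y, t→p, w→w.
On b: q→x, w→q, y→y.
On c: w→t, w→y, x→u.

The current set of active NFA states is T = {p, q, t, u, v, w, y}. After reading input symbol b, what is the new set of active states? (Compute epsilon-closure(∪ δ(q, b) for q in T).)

{q, t, u, v, w, x, y}

q on b → {x}.
w on b → {q}.
y on b → {y}.
No b-transition from p, t, u, v.
Union after reading b: {q, x, y}.
Now take the epsilon-closure:
From q via epsilon: add t.
From x via epsilon: add u.
From t via epsilon: add v.
From v via epsilon: add w.
No new states can be added; the closed set is {q, t, u, v, w, x, y}.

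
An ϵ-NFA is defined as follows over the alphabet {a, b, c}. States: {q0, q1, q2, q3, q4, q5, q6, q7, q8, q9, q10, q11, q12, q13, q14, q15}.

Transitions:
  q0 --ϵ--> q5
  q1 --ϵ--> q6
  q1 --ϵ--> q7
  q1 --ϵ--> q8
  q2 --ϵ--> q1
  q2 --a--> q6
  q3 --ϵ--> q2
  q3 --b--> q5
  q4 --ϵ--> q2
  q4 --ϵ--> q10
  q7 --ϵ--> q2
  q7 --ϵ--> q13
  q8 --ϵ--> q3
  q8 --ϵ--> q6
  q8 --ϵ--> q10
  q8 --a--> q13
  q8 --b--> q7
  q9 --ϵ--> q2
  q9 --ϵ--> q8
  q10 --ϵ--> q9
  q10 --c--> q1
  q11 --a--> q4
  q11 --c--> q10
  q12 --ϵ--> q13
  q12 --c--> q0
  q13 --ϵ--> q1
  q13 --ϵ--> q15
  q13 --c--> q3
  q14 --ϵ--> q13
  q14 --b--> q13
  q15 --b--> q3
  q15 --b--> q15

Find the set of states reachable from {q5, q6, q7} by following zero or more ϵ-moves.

Start with {q5, q6, q7}.
From q7 via ϵ: add q2, q13.
From q2 via ϵ: add q1.
From q13 via ϵ: add q15.
From q1 via ϵ: add q8.
From q8 via ϵ: add q3, q10.
From q10 via ϵ: add q9.
No new states can be added; the closed set is {q1, q2, q3, q5, q6, q7, q8, q9, q10, q13, q15}.

{q1, q2, q3, q5, q6, q7, q8, q9, q10, q13, q15}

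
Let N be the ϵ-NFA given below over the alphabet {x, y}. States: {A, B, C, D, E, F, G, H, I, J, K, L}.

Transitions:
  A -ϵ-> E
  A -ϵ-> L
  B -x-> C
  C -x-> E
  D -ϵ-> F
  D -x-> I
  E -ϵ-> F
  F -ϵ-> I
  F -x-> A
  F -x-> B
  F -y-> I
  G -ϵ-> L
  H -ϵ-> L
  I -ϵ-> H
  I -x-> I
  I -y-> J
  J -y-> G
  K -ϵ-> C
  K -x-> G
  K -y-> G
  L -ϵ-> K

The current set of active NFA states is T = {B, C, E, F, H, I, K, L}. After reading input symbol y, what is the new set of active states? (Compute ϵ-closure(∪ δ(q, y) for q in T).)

F on y → {I}.
I on y → {J}.
K on y → {G}.
No y-transition from B, C, E, H, L.
Union after reading y: {G, I, J}.
Now take the ϵ-closure:
From G via ϵ: add L.
From I via ϵ: add H.
From L via ϵ: add K.
From K via ϵ: add C.
No new states can be added; the closed set is {C, G, H, I, J, K, L}.

{C, G, H, I, J, K, L}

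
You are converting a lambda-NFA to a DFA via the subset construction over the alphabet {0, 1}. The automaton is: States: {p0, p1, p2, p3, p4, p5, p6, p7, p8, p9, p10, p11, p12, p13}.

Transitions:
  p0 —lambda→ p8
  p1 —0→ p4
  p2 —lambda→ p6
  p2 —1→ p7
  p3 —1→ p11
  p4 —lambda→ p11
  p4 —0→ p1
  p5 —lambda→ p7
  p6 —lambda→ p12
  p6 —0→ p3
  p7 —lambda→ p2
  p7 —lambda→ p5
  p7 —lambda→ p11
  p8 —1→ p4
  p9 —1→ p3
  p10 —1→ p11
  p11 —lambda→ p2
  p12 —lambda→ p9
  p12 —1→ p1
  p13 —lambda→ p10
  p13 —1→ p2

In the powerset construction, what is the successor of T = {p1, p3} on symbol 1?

p3 on 1 → {p11}.
No 1-transition from p1.
Union after reading 1: {p11}.
Now take the lambda-closure:
From p11 via lambda: add p2.
From p2 via lambda: add p6.
From p6 via lambda: add p12.
From p12 via lambda: add p9.
No new states can be added; the closed set is {p2, p6, p9, p11, p12}.

{p2, p6, p9, p11, p12}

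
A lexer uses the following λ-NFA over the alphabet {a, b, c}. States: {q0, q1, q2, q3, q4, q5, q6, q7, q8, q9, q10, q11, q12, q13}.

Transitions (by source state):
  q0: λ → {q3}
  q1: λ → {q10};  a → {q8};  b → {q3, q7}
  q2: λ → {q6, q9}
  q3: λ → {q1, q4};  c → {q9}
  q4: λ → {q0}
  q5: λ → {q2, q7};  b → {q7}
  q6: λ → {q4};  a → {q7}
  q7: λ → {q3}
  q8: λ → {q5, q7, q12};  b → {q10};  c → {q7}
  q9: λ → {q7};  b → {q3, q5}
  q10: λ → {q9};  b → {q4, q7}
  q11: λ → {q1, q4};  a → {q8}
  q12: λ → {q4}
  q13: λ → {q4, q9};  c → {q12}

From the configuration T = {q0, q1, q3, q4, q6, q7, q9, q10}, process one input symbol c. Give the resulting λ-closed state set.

{q0, q1, q3, q4, q7, q9, q10}

q3 on c → {q9}.
No c-transition from q0, q1, q4, q6, q7, q9, q10.
Union after reading c: {q9}.
Now take the λ-closure:
From q9 via λ: add q7.
From q7 via λ: add q3.
From q3 via λ: add q1, q4.
From q1 via λ: add q10.
From q4 via λ: add q0.
No new states can be added; the closed set is {q0, q1, q3, q4, q7, q9, q10}.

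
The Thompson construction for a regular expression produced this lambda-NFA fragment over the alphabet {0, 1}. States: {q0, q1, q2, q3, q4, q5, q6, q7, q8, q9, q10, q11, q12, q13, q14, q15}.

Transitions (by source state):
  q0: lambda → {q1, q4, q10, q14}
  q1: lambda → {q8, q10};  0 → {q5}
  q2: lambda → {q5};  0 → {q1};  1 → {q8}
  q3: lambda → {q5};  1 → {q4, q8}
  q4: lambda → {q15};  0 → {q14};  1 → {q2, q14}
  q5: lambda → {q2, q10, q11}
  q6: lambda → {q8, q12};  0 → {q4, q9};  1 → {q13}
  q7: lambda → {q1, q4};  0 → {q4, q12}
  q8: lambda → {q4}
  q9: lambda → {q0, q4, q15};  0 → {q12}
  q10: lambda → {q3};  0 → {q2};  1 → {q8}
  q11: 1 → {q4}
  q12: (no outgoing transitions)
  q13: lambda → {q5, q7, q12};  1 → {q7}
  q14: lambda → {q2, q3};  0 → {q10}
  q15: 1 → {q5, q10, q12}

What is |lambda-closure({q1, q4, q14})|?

10

Start with {q1, q4, q14}.
From q1 via lambda: add q8, q10.
From q4 via lambda: add q15.
From q14 via lambda: add q2, q3.
From q2 via lambda: add q5.
From q5 via lambda: add q11.
lambda-closure = {q1, q2, q3, q4, q5, q8, q10, q11, q14, q15}, which has 10 states.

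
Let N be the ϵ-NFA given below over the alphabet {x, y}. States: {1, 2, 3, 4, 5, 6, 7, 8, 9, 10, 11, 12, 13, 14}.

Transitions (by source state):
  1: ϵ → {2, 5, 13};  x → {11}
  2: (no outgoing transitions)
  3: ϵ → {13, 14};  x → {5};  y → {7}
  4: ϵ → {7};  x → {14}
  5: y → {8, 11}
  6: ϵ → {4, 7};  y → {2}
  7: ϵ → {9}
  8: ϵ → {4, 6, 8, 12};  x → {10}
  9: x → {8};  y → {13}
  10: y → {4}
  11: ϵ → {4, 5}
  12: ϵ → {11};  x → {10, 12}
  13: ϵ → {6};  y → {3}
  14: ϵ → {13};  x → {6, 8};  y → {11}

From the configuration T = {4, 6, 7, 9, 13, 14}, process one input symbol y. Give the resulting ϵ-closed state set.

{2, 3, 4, 5, 6, 7, 9, 11, 13, 14}

6 on y → {2}.
9 on y → {13}.
13 on y → {3}.
14 on y → {11}.
No y-transition from 4, 7.
Union after reading y: {2, 3, 11, 13}.
Now take the ϵ-closure:
From 3 via ϵ: add 14.
From 11 via ϵ: add 4, 5.
From 13 via ϵ: add 6.
From 4 via ϵ: add 7.
From 7 via ϵ: add 9.
No new states can be added; the closed set is {2, 3, 4, 5, 6, 7, 9, 11, 13, 14}.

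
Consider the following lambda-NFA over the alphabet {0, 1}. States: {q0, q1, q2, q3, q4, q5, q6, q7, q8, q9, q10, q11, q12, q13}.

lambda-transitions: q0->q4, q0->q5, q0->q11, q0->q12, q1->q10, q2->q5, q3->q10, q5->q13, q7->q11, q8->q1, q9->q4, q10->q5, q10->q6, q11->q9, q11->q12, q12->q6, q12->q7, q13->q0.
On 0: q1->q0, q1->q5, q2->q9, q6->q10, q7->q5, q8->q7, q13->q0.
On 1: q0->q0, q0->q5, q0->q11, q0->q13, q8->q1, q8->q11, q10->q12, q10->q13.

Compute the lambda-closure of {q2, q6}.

{q0, q2, q4, q5, q6, q7, q9, q11, q12, q13}

Start with {q2, q6}.
From q2 via lambda: add q5.
From q5 via lambda: add q13.
From q13 via lambda: add q0.
From q0 via lambda: add q4, q11, q12.
From q11 via lambda: add q9.
From q12 via lambda: add q7.
No new states can be added; the closed set is {q0, q2, q4, q5, q6, q7, q9, q11, q12, q13}.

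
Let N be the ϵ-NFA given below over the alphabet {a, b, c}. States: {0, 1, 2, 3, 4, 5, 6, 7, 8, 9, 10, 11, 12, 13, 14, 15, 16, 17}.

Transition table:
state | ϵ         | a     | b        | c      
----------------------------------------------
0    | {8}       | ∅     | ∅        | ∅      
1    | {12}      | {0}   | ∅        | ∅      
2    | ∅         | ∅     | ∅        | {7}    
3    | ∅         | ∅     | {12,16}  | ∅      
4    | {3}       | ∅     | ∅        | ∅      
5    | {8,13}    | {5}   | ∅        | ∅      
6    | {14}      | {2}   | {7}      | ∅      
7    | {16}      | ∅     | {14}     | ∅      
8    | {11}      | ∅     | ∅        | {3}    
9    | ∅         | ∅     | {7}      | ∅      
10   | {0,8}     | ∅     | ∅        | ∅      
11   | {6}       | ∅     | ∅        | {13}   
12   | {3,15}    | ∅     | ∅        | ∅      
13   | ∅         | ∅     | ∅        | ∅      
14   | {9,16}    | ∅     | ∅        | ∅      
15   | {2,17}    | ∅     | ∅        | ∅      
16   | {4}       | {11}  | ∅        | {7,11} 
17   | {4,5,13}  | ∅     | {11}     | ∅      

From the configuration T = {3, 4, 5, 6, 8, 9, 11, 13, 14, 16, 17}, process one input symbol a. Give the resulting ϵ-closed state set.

5 on a → {5}.
6 on a → {2}.
16 on a → {11}.
No a-transition from 3, 4, 8, 9, 11, 13, 14, 17.
Union after reading a: {2, 5, 11}.
Now take the ϵ-closure:
From 5 via ϵ: add 8, 13.
From 11 via ϵ: add 6.
From 6 via ϵ: add 14.
From 14 via ϵ: add 9, 16.
From 16 via ϵ: add 4.
From 4 via ϵ: add 3.
No new states can be added; the closed set is {2, 3, 4, 5, 6, 8, 9, 11, 13, 14, 16}.

{2, 3, 4, 5, 6, 8, 9, 11, 13, 14, 16}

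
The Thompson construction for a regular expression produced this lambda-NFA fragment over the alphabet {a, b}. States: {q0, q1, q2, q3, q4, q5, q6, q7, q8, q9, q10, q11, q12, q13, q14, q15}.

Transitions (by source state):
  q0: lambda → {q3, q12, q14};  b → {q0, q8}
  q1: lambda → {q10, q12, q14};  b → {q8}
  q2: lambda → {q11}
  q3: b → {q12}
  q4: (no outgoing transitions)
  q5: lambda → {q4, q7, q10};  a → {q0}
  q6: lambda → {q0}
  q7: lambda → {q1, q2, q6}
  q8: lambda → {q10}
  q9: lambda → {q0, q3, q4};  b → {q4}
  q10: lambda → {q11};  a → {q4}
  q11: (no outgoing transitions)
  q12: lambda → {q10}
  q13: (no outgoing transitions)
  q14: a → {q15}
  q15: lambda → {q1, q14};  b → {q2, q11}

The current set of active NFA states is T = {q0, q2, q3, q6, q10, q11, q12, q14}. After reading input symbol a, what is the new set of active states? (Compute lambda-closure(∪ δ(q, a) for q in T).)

q10 on a → {q4}.
q14 on a → {q15}.
No a-transition from q0, q2, q3, q6, q11, q12.
Union after reading a: {q4, q15}.
Now take the lambda-closure:
From q15 via lambda: add q1, q14.
From q1 via lambda: add q10, q12.
From q10 via lambda: add q11.
No new states can be added; the closed set is {q1, q4, q10, q11, q12, q14, q15}.

{q1, q4, q10, q11, q12, q14, q15}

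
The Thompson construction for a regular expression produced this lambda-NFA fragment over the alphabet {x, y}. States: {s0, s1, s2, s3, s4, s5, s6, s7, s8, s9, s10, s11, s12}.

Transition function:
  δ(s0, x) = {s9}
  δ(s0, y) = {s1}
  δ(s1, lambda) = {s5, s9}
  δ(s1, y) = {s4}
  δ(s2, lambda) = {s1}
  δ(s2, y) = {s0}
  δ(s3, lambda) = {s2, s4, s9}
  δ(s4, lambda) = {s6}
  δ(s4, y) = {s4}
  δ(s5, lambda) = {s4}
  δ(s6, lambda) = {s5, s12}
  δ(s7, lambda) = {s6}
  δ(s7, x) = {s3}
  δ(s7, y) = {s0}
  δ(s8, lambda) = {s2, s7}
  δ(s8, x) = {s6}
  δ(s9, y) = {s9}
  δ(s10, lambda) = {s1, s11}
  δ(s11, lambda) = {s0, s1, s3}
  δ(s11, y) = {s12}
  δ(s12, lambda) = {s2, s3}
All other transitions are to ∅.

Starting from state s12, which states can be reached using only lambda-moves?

{s1, s2, s3, s4, s5, s6, s9, s12}

Start with {s12}.
From s12 via lambda: add s2, s3.
From s2 via lambda: add s1.
From s3 via lambda: add s4, s9.
From s1 via lambda: add s5.
From s4 via lambda: add s6.
No new states can be added; the closed set is {s1, s2, s3, s4, s5, s6, s9, s12}.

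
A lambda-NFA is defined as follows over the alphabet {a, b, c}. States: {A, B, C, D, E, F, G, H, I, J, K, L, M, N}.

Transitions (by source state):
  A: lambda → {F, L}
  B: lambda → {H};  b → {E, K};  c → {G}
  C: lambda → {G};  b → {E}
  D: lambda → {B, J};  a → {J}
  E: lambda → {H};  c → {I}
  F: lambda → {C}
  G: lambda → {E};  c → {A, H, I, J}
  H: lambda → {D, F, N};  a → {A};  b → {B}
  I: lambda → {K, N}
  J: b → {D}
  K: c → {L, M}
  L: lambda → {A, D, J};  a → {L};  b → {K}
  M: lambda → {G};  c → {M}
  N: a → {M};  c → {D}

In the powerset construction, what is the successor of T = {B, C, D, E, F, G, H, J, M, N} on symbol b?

{B, C, D, E, F, G, H, J, K, N}

B on b → {E, K}.
C on b → {E}.
H on b → {B}.
J on b → {D}.
No b-transition from D, E, F, G, M, N.
Union after reading b: {B, D, E, K}.
Now take the lambda-closure:
From B via lambda: add H.
From D via lambda: add J.
From H via lambda: add F, N.
From F via lambda: add C.
From C via lambda: add G.
No new states can be added; the closed set is {B, C, D, E, F, G, H, J, K, N}.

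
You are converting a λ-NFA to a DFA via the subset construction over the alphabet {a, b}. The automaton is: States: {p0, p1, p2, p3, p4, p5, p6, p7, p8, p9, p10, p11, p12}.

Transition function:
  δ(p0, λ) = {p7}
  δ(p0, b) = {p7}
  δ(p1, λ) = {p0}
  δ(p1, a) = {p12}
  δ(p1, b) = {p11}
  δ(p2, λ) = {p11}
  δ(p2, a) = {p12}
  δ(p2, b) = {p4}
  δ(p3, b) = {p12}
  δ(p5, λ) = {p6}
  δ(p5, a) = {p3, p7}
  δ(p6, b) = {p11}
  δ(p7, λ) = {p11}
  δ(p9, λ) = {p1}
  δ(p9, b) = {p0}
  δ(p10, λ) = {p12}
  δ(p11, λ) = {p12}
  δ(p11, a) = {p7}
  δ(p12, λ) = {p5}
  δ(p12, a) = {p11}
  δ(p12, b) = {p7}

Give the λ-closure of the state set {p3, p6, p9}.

{p0, p1, p3, p5, p6, p7, p9, p11, p12}

Start with {p3, p6, p9}.
From p9 via λ: add p1.
From p1 via λ: add p0.
From p0 via λ: add p7.
From p7 via λ: add p11.
From p11 via λ: add p12.
From p12 via λ: add p5.
No new states can be added; the closed set is {p0, p1, p3, p5, p6, p7, p9, p11, p12}.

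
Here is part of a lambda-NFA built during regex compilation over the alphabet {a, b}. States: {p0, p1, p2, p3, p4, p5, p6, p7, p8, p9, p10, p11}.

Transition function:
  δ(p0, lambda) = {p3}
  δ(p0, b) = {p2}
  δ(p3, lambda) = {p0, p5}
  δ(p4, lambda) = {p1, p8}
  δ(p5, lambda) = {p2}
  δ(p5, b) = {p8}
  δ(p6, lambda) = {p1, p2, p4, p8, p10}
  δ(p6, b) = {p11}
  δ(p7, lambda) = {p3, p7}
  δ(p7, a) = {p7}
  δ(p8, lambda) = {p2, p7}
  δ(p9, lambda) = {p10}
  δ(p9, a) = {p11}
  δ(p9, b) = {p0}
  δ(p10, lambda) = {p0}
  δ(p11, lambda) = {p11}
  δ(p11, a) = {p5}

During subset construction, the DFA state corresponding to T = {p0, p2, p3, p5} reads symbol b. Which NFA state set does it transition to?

{p0, p2, p3, p5, p7, p8}

p0 on b → {p2}.
p5 on b → {p8}.
No b-transition from p2, p3.
Union after reading b: {p2, p8}.
Now take the lambda-closure:
From p8 via lambda: add p7.
From p7 via lambda: add p3.
From p3 via lambda: add p0, p5.
No new states can be added; the closed set is {p0, p2, p3, p5, p7, p8}.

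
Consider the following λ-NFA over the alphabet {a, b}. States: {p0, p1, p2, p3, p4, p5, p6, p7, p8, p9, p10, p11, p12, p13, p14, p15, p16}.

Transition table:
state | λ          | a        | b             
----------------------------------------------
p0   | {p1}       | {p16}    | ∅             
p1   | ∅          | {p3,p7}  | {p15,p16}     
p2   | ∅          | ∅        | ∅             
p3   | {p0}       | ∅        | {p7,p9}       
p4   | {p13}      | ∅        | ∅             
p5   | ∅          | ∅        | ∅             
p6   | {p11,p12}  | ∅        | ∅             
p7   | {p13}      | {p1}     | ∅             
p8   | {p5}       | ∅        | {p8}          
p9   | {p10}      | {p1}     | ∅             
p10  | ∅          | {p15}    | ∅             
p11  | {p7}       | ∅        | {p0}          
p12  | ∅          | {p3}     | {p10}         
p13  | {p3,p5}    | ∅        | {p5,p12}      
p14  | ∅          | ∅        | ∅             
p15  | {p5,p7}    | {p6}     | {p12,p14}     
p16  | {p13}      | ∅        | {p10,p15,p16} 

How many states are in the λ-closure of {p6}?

9

Start with {p6}.
From p6 via λ: add p11, p12.
From p11 via λ: add p7.
From p7 via λ: add p13.
From p13 via λ: add p3, p5.
From p3 via λ: add p0.
From p0 via λ: add p1.
λ-closure = {p0, p1, p3, p5, p6, p7, p11, p12, p13}, which has 9 states.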